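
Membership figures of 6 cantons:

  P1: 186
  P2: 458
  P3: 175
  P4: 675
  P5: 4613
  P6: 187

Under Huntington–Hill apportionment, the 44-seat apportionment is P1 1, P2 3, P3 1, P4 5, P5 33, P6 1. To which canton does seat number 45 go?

P5

Priority for the next seat is population ÷ (√(s·(s+1))).
Priorities: P1 131.522, P2 132.213, P3 123.744, P4 123.238, P5 137.717, P6 132.229.
Highest priority: P5.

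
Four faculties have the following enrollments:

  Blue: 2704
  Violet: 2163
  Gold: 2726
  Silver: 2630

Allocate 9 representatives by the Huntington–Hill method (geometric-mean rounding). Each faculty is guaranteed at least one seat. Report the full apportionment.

Blue: 2; Violet: 2; Gold: 3; Silver: 2

With divisor 1108: modified quotas Blue 2.440, Violet 1.952, Gold 2.460, Silver 2.374.
Geometric-mean thresholds: Blue √(2·3)=2.449, Violet √(1·2)=1.414, Gold √(2·3)=2.449, Silver √(2·3)=2.449.
Each quota rounded against its threshold gives Blue 2, Violet 2, Gold 3, Silver 2 (total 9).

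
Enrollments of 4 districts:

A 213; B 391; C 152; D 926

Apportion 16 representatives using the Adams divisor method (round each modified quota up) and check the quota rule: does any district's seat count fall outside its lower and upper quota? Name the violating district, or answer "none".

Standard quotas: A 2.026, B 3.719, C 1.446, D 8.809.
Adams allocation: A 2, B 4, C 2, D 8.
Every allocation lies between the lower and upper quota.

none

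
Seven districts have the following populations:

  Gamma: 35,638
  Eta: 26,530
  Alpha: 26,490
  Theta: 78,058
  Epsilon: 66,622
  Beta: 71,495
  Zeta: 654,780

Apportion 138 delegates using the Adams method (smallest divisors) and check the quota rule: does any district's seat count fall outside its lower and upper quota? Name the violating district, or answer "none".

Standard quotas: Gamma 5.125, Eta 3.815, Alpha 3.809, Theta 11.225, Epsilon 9.581, Beta 10.282, Zeta 94.163.
Adams allocation: Gamma 6, Eta 4, Alpha 4, Theta 11, Epsilon 10, Beta 11, Zeta 92.
Zeta has quota 94.163 (lower 94, upper 95) but receives 92 — outside the quota interval.

Zeta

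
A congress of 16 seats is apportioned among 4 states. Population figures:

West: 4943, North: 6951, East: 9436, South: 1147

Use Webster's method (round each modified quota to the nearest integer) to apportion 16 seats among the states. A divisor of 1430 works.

West=3, North=5, East=7, South=1

With modified divisor 1430: modified quotas West 3.457, North 4.861, East 6.599, South 0.802.
Rounding to the nearest integer: West 3, North 5, East 7, South 1 (total 16).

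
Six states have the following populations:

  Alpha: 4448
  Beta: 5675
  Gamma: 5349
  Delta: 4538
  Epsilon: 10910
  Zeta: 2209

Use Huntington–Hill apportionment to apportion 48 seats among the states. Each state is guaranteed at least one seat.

Alpha=6, Beta=8, Gamma=8, Delta=7, Epsilon=16, Zeta=3

With divisor 693: modified quotas Alpha 6.418, Beta 8.189, Gamma 7.719, Delta 6.548, Epsilon 15.743, Zeta 3.188.
Geometric-mean thresholds: Alpha √(6·7)=6.481, Beta √(8·9)=8.485, Gamma √(7·8)=7.483, Delta √(6·7)=6.481, Epsilon √(15·16)=15.492, Zeta √(3·4)=3.464.
Each quota rounded against its threshold gives Alpha 6, Beta 8, Gamma 8, Delta 7, Epsilon 16, Zeta 3 (total 48).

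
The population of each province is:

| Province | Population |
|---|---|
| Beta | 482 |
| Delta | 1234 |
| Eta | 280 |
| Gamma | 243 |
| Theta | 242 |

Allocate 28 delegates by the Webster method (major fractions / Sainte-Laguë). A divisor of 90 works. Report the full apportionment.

With modified divisor 90: modified quotas Beta 5.356, Delta 13.711, Eta 3.111, Gamma 2.700, Theta 2.689.
Rounding to the nearest integer: Beta 5, Delta 14, Eta 3, Gamma 3, Theta 3 (total 28).

Beta: 5; Delta: 14; Eta: 3; Gamma: 3; Theta: 3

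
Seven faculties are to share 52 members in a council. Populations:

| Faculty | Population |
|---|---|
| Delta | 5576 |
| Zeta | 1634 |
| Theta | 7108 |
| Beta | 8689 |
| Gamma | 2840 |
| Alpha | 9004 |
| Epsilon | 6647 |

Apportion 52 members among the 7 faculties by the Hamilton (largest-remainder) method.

Delta: 7, Zeta: 2, Theta: 9, Beta: 11, Gamma: 4, Alpha: 11, Epsilon: 8

Standard divisor: 41498 ÷ 52 ≈ 798.038.
Standard quotas: Delta 6.9871, Zeta 2.0475, Theta 8.9068, Beta 10.8879, Gamma 3.5587, Alpha 11.2827, Epsilon 8.3292.
Lower quotas: Delta 6, Zeta 2, Theta 8, Beta 10, Gamma 3, Alpha 11, Epsilon 8 (sum 48, leaving 4 seats).
Remainders in descending order: Delta 0.9871, Theta 0.9068, Beta 0.8879, Gamma 0.5587, Epsilon 0.3292, Alpha 0.2827, Zeta 0.0475.
The surplus seats go to Delta, Theta, Beta, Gamma.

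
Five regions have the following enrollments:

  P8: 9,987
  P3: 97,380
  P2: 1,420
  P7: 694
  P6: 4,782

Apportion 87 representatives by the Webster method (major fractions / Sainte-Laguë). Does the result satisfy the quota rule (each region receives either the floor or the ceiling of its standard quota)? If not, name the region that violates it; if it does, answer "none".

Standard quotas: P8 7.604, P3 74.145, P2 1.081, P7 0.528, P6 3.641.
Webster allocation: P8 8, P3 73, P2 1, P7 1, P6 4.
P3 has quota 74.145 (lower 74, upper 75) but receives 73 — outside the quota interval.

P3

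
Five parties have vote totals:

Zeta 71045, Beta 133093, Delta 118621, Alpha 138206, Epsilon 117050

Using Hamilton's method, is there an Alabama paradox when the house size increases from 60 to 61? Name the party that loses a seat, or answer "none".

At 60 seats: Zeta 8, Beta 14, Delta 12, Alpha 14, Epsilon 12.
At 61 seats: Zeta 7, Beta 14, Delta 13, Alpha 15, Epsilon 12.
Zeta drops from 8 to 7.

Zeta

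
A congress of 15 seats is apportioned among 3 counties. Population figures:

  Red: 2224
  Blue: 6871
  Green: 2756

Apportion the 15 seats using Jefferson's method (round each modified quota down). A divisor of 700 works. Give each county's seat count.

Red 3, Blue 9, Green 3

With modified divisor 700: modified quotas Red 3.177, Blue 9.816, Green 3.937.
Rounding down: Red 3, Blue 9, Green 3 (total 15).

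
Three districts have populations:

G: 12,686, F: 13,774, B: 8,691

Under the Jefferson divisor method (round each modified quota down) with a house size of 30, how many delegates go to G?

Standard divisor 35151/30 ≈ 1171.7; standard quotas: G 10.827, F 11.756, B 7.417.
Rounding down gives 10, 11, 7 = 28 seats, so the divisor must be adjusted.
With modified divisor 1100: modified quotas G 11.533, F 12.522, B 7.901.
Rounding down: G 11, F 12, B 7 (total 30).
G receives 11.

11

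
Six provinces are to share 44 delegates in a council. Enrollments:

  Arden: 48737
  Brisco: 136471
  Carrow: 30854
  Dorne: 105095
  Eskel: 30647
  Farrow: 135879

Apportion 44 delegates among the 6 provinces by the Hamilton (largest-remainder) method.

Arden 4, Brisco 12, Carrow 3, Dorne 10, Eskel 3, Farrow 12

Total 487683; standard divisor 487683/44 ≈ 11083.705.
Standard quotas: Arden 4.3972, Brisco 12.3128, Carrow 2.7837, Dorne 9.4819, Eskel 2.7651, Farrow 12.2593.
Lower quotas: Arden 4, Brisco 12, Carrow 2, Dorne 9, Eskel 2, Farrow 12 (sum 41, leaving 3 seats).
Remainders in descending order: Carrow 0.7837, Eskel 0.7651, Dorne 0.4819, Arden 0.3972, Brisco 0.3128, Farrow 0.2593.
Largest remainders: Carrow, Eskel, Dorne receive the extra seats.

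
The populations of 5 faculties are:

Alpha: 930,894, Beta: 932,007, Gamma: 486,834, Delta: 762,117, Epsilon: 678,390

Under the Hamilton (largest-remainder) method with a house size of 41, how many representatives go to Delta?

8

The standard divisor is 3790242/41 ≈ 92444.927.
Standard quotas: Alpha 10.0697, Beta 10.0818, Gamma 5.2662, Delta 8.2440, Epsilon 7.3383.
Lower quotas: Alpha 10, Beta 10, Gamma 5, Delta 8, Epsilon 7 (sum 40, leaving 1 seat).
Remainders in descending order: Epsilon 0.3383, Gamma 0.2662, Delta 0.2440, Beta 0.0818, Alpha 0.0697.
The surplus seat goes to Epsilon.
Delta receives 8.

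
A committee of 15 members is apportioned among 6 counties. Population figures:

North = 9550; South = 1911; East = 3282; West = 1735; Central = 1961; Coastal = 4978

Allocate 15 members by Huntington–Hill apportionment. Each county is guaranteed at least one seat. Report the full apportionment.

North=7, South=1, East=2, West=1, Central=1, Coastal=3

With divisor 1455: modified quotas North 6.564, South 1.313, East 2.256, West 1.192, Central 1.348, Coastal 3.421.
Geometric-mean thresholds: North √(6·7)=6.481, South √(1·2)=1.414, East √(2·3)=2.449, West √(1·2)=1.414, Central √(1·2)=1.414, Coastal √(3·4)=3.464.
Each quota rounded against its threshold gives North 7, South 1, East 2, West 1, Central 1, Coastal 3 (total 15).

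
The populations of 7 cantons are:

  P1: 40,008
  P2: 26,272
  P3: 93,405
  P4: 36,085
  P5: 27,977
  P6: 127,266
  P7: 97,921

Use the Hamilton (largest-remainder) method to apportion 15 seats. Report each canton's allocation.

P1 2, P2 1, P3 3, P4 1, P5 1, P6 4, P7 3

The standard divisor is 448934/15 ≈ 29928.933.
Standard quotas: P1 1.3368, P2 0.8778, P3 3.1209, P4 1.2057, P5 0.9348, P6 4.2523, P7 3.2718.
Lower quotas: P1 1, P2 0, P3 3, P4 1, P5 0, P6 4, P7 3 (sum 12, leaving 3 seats).
Remainders in descending order: P5 0.9348, P2 0.8778, P1 0.3368, P7 0.2718, P6 0.2523, P4 0.2057, P3 0.1209.
The surplus seats go to P5, P2, P1.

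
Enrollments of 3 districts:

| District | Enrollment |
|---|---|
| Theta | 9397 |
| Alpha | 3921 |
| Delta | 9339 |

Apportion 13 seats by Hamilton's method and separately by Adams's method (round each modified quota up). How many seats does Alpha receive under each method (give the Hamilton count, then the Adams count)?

2 and 3

Hamilton: Theta 6, Alpha 2, Delta 5.
Adams: Theta 5, Alpha 3, Delta 5.
Alpha gets 2 under Hamilton and 3 under Adams.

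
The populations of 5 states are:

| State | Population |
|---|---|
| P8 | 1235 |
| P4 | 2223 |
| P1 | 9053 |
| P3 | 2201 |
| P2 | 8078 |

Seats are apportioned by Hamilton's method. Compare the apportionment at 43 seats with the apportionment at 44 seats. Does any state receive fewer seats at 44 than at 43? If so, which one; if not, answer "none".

P8

At 43 seats: P8 3, P4 4, P1 17, P3 4, P2 15.
At 44 seats: P8 2, P4 4, P1 18, P3 4, P2 16.
P8 drops from 3 to 2.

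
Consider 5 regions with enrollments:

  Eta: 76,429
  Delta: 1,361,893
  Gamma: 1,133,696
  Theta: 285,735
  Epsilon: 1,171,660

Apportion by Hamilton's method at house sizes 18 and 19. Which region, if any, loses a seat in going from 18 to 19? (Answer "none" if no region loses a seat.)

Eta

At 18 seats: Eta 1, Delta 6, Gamma 5, Theta 1, Epsilon 5.
At 19 seats: Eta 0, Delta 7, Gamma 5, Theta 1, Epsilon 6.
Eta drops from 1 to 0.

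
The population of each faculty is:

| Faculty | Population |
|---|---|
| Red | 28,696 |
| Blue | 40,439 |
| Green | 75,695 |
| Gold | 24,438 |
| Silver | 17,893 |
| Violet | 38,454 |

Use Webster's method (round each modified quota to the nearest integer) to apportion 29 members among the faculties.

Red 4, Blue 5, Green 10, Gold 3, Silver 2, Violet 5

Standard divisor 225615/29 ≈ 7779.828; standard quotas: Red 3.689, Blue 5.198, Green 9.730, Gold 3.141, Silver 2.300, Violet 4.943.
Rounding to the nearest integer gives Red 4, Blue 5, Green 10, Gold 3, Silver 2, Violet 5 — total 29, matching the house size, so no adjustment is needed.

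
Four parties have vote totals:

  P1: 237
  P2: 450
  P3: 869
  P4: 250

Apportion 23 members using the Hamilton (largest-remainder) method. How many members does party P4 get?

Standard divisor: 1806 ÷ 23 ≈ 78.522.
Standard quotas: P1 3.018, P2 5.731, P3 11.067, P4 3.184.
Lower quotas: P1 3, P2 5, P3 11, P4 3 (sum 22, leaving 1 seat).
Remainders in descending order: P2 0.731, P4 0.184, P3 0.067, P1 0.018.
Largest remainder: P2 receives the extra seat.
P4 receives 3.

3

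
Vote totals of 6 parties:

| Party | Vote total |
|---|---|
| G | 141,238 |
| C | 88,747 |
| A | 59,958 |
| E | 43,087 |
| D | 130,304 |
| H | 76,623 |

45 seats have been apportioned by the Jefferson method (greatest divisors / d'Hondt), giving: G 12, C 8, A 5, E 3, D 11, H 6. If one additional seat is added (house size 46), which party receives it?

H

Priority for the next seat is population ÷ (current seats + 1).
Priorities: G 10864.462, C 9860.778, A 9993.000, E 10771.750, D 10858.667, H 10946.143.
Highest priority: H.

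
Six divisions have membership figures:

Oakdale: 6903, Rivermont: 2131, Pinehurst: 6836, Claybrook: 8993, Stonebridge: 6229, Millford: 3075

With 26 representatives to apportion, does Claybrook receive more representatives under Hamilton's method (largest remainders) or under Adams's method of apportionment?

Hamilton

Hamilton: Oakdale 5, Rivermont 2, Pinehurst 5, Claybrook 7, Stonebridge 5, Millford 2.
Adams: Oakdale 5, Rivermont 2, Pinehurst 5, Claybrook 6, Stonebridge 5, Millford 3.
Claybrook gets 7 under Hamilton and 6 under Adams.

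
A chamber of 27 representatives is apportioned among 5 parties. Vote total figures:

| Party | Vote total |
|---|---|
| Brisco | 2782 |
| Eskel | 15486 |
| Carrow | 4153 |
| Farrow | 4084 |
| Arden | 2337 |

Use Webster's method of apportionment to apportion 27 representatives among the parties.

Standard divisor 28842/27 ≈ 1068.222; standard quotas: Brisco 2.604, Eskel 14.497, Carrow 3.888, Farrow 3.823, Arden 2.188.
Rounding to the nearest integer gives Brisco 3, Eskel 14, Carrow 4, Farrow 4, Arden 2 — total 27, matching the house size, so no adjustment is needed.

Brisco 3; Eskel 14; Carrow 4; Farrow 4; Arden 2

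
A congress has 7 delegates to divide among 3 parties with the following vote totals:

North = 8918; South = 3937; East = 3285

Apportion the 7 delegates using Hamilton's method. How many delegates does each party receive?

North: 4, South: 2, East: 1

Standard divisor: 16140 ÷ 7 ≈ 2305.714.
Standard quotas: North 3.8678, South 1.7075, East 1.4247.
Lower quotas: North 3, South 1, East 1 (sum 5, leaving 2 seats).
Remainders in descending order: North 0.8678, South 0.7075, East 0.4247.
Largest remainders: North, South receive the extra seats.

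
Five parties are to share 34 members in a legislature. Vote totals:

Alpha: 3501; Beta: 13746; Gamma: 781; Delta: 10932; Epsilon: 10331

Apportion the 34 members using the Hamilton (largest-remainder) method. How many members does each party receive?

Total 39291; standard divisor 39291/34 ≈ 1155.618.
Standard quotas: Alpha 3.0295, Beta 11.8949, Gamma 0.6758, Delta 9.4599, Epsilon 8.9398.
Lower quotas: Alpha 3, Beta 11, Gamma 0, Delta 9, Epsilon 8 (sum 31, leaving 3 seats).
Remainders in descending order: Epsilon 0.9398, Beta 0.8949, Gamma 0.6758, Delta 0.4599, Alpha 0.0295.
The surplus seats go to Epsilon, Beta, Gamma.

Alpha=3; Beta=12; Gamma=1; Delta=9; Epsilon=9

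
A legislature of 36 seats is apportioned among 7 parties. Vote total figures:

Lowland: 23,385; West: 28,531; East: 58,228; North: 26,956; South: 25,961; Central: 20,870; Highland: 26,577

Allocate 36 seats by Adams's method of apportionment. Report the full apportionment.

Lowland: 4, West: 5, East: 9, North: 5, South: 4, Central: 4, Highland: 5

Standard divisor 210508/36 ≈ 5847.444; standard quotas: Lowland 3.999, West 4.879, East 9.958, North 4.610, South 4.440, Central 3.569, Highland 4.545.
Rounding up gives 4, 5, 10, 5, 5, 4, 5 = 38 seats, so the divisor must be adjusted.
With modified divisor 6600: modified quotas Lowland 3.543, West 4.323, East 8.822, North 4.084, South 3.933, Central 3.162, Highland 4.027.
Rounding up: Lowland 4, West 5, East 9, North 5, South 4, Central 4, Highland 5 (total 36).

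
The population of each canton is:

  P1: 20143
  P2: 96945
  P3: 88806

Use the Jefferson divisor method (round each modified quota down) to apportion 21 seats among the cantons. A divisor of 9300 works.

P1 2, P2 10, P3 9

With modified divisor 9300: modified quotas P1 2.166, P2 10.424, P3 9.549.
Rounding down: P1 2, P2 10, P3 9 (total 21).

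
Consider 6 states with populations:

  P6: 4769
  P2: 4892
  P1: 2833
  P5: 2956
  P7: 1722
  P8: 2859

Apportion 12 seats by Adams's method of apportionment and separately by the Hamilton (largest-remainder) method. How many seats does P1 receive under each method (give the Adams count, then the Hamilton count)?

2 and 1

Adams: P6 2, P2 3, P1 2, P5 2, P7 1, P8 2.
Hamilton: P6 3, P2 3, P1 1, P5 2, P7 1, P8 2.
P1 gets 2 under Adams and 1 under Hamilton.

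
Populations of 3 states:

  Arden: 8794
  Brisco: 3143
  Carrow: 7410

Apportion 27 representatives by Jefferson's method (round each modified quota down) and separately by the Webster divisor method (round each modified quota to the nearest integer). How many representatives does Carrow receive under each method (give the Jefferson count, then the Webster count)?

Jefferson: Arden 13, Brisco 4, Carrow 10.
Webster: Arden 12, Brisco 4, Carrow 11.
Carrow gets 10 under Jefferson and 11 under Webster.

10 and 11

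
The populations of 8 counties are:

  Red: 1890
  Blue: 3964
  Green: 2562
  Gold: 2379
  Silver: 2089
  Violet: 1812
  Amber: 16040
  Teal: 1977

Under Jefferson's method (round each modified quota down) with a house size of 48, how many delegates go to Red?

Standard divisor 32713/48 ≈ 681.521; standard quotas: Red 2.773, Blue 5.816, Green 3.759, Gold 3.491, Silver 3.065, Violet 2.659, Amber 23.536, Teal 2.901.
Rounding down gives 2, 5, 3, 3, 3, 2, 23, 2 = 43 seats, so the divisor must be adjusted.
With modified divisor 635: modified quotas Red 2.976, Blue 6.243, Green 4.035, Gold 3.746, Silver 3.290, Violet 2.854, Amber 25.260, Teal 3.113.
Rounding down: Red 2, Blue 6, Green 4, Gold 3, Silver 3, Violet 2, Amber 25, Teal 3 (total 48).
Red receives 2.

2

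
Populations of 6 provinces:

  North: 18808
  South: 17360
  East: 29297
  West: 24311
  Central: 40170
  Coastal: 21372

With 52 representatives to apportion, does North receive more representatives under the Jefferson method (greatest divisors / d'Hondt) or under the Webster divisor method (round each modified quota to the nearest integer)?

Webster

Jefferson: North 6, South 6, East 10, West 9, Central 14, Coastal 7.
Webster: North 7, South 6, East 10, West 8, Central 14, Coastal 7.
North gets 6 under Jefferson and 7 under Webster.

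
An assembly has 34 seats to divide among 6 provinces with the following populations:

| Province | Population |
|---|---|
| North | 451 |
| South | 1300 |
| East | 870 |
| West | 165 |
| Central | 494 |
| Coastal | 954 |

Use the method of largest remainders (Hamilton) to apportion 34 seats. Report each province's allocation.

North=4, South=10, East=7, West=1, Central=4, Coastal=8

Total 4234; standard divisor 4234/34 ≈ 124.529.
Standard quotas: North 3.622, South 10.439, East 6.986, West 1.325, Central 3.967, Coastal 7.661.
Lower quotas: North 3, South 10, East 6, West 1, Central 3, Coastal 7 (sum 30, leaving 4 seats).
Remainders in descending order: East 0.986, Central 0.967, Coastal 0.661, North 0.622, South 0.439, West 0.325.
Largest remainders: East, Central, Coastal, North receive the extra seats.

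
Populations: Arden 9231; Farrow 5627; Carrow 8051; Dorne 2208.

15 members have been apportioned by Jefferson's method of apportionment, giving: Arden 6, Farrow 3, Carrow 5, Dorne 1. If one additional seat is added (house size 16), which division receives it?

Farrow

Priority for the next seat is population ÷ (current seats + 1).
Priorities: Arden 1318.714, Farrow 1406.750, Carrow 1341.833, Dorne 1104.000.
Highest priority: Farrow.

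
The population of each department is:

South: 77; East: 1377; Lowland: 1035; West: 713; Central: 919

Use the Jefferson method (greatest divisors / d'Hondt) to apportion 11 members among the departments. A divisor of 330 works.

With modified divisor 330: modified quotas South 0.233, East 4.173, Lowland 3.136, West 2.161, Central 2.785.
Rounding down: South 0, East 4, Lowland 3, West 2, Central 2 (total 11).

South 0; East 4; Lowland 3; West 2; Central 2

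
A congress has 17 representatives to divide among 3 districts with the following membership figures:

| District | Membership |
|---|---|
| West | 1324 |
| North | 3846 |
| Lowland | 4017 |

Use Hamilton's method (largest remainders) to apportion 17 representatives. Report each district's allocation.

West=3, North=7, Lowland=7

Total 9187; standard divisor 9187/17 ≈ 540.412.
Standard quotas: West 2.450, North 7.117, Lowland 7.433.
Lower quotas: West 2, North 7, Lowland 7 (sum 16, leaving 1 seat).
Remainders in descending order: West 0.450, Lowland 0.433, North 0.117.
Largest remainder: West receives the extra seat.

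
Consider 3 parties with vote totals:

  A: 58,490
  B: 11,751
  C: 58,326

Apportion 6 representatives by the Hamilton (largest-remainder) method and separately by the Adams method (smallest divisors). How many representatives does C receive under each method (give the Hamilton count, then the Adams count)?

3 and 2

Hamilton: A 3, B 0, C 3.
Adams: A 3, B 1, C 2.
C gets 3 under Hamilton and 2 under Adams.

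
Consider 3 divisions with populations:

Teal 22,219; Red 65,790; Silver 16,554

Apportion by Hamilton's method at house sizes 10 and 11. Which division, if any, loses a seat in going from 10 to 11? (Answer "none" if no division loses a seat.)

At 10 seats: Teal 2, Red 6, Silver 2.
At 11 seats: Teal 2, Red 7, Silver 2.
No division's allocation decreased.

none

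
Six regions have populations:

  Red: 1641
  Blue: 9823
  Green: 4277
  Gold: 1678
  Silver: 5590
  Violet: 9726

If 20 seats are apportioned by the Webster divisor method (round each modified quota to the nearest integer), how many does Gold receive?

Standard divisor 32735/20 ≈ 1636.75; standard quotas: Red 1.003, Blue 6.002, Green 2.613, Gold 1.025, Silver 3.415, Violet 5.942.
Rounding to the nearest integer gives Red 1, Blue 6, Green 3, Gold 1, Silver 3, Violet 6 — total 20, matching the house size, so no adjustment is needed.
Gold receives 1.

1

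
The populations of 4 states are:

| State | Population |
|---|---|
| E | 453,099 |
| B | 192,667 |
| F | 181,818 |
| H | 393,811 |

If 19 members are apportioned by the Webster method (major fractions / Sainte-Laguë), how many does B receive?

Standard divisor 1221395/19 ≈ 64283.947; standard quotas: E 7.048, B 2.997, F 2.828, H 6.126.
Rounding to the nearest integer gives E 7, B 3, F 3, H 6 — total 19, matching the house size, so no adjustment is needed.
B receives 3.

3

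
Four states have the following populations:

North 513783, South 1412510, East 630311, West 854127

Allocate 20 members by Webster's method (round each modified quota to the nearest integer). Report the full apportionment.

North 3, South 8, East 4, West 5

Standard divisor 3410731/20 ≈ 170536.55; standard quotas: North 3.013, South 8.283, East 3.696, West 5.008.
Rounding to the nearest integer gives North 3, South 8, East 4, West 5 — total 20, matching the house size, so no adjustment is needed.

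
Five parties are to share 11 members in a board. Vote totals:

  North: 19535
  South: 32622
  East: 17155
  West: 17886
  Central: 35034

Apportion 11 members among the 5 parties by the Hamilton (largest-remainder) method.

Standard divisor: 122232 ÷ 11 = 11112.
Standard quotas: North 1.7580, South 2.9357, East 1.5438, West 1.6096, Central 3.1528.
Lower quotas: North 1, South 2, East 1, West 1, Central 3 (sum 8, leaving 3 seats).
Remainders in descending order: South 0.9357, North 0.7580, West 0.6096, East 0.5438, Central 0.1528.
Largest remainders: South, North, West receive the extra seats.

North: 2; South: 3; East: 1; West: 2; Central: 3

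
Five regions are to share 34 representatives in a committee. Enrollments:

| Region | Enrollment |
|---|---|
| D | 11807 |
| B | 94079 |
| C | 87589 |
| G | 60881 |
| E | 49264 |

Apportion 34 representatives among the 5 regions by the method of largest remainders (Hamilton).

The standard divisor is 303620/34 = 8930.
Standard quotas: D 1.3222, B 10.5352, C 9.8084, G 6.8176, E 5.5167.
Lower quotas: D 1, B 10, C 9, G 6, E 5 (sum 31, leaving 3 seats).
Remainders in descending order: G 0.8176, C 0.8084, B 0.5352, E 0.5167, D 0.3222.
The surplus seats go to G, C, B.

D: 1; B: 11; C: 10; G: 7; E: 5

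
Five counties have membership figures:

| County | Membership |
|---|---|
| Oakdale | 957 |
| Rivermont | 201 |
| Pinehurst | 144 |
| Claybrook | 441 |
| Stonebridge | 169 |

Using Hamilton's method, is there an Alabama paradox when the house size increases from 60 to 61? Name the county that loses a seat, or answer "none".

none

At 60 seats: Oakdale 30, Rivermont 6, Pinehurst 5, Claybrook 14, Stonebridge 5.
At 61 seats: Oakdale 31, Rivermont 6, Pinehurst 5, Claybrook 14, Stonebridge 5.
No county's allocation decreased.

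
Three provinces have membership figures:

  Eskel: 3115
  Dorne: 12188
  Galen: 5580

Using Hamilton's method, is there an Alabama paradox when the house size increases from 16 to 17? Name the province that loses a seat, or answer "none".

Eskel

At 16 seats: Eskel 3, Dorne 9, Galen 4.
At 17 seats: Eskel 2, Dorne 10, Galen 5.
Eskel drops from 3 to 2.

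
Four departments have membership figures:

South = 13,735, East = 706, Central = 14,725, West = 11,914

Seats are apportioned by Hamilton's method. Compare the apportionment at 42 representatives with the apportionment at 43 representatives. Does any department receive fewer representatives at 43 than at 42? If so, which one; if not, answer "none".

none

At 42 seats: South 14, East 1, Central 15, West 12.
At 43 seats: South 14, East 1, Central 15, West 13.
No department's allocation decreased.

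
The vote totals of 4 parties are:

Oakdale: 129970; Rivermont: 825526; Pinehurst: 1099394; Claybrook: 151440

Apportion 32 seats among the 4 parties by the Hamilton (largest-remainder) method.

Oakdale 2, Rivermont 12, Pinehurst 16, Claybrook 2

Total 2206330; standard divisor 2206330/32 ≈ 68947.812.
Standard quotas: Oakdale 1.8850, Rivermont 11.9732, Pinehurst 15.9453, Claybrook 2.1964.
Lower quotas: Oakdale 1, Rivermont 11, Pinehurst 15, Claybrook 2 (sum 29, leaving 3 seats).
Remainders in descending order: Rivermont 0.9732, Pinehurst 0.9453, Oakdale 0.8850, Claybrook 0.1964.
Largest remainders: Rivermont, Pinehurst, Oakdale receive the extra seats.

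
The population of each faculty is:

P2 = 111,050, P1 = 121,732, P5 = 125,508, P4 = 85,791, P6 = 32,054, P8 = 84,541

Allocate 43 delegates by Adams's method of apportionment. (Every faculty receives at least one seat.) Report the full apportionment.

P2=8, P1=9, P5=9, P4=7, P6=3, P8=7

Standard divisor 560676/43 ≈ 13038.977; standard quotas: P2 8.517, P1 9.336, P5 9.626, P4 6.580, P6 2.458, P8 6.484.
Rounding up gives 9, 10, 10, 7, 3, 7 = 46 seats, so the divisor must be adjusted.
With modified divisor 14000: modified quotas P2 7.932, P1 8.695, P5 8.965, P4 6.128, P6 2.290, P8 6.039.
Rounding up: P2 8, P1 9, P5 9, P4 7, P6 3, P8 7 (total 43).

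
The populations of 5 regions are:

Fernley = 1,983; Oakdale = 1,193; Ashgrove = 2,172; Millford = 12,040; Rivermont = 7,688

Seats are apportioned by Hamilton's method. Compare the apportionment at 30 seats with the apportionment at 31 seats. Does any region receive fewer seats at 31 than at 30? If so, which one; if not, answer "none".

Oakdale

At 30 seats: Fernley 2, Oakdale 2, Ashgrove 3, Millford 14, Rivermont 9.
At 31 seats: Fernley 2, Oakdale 1, Ashgrove 3, Millford 15, Rivermont 10.
Oakdale drops from 2 to 1.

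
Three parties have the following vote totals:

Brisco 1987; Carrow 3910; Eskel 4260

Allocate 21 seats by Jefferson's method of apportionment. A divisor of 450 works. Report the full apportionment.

Brisco=4, Carrow=8, Eskel=9

With modified divisor 450: modified quotas Brisco 4.416, Carrow 8.689, Eskel 9.467.
Rounding down: Brisco 4, Carrow 8, Eskel 9 (total 21).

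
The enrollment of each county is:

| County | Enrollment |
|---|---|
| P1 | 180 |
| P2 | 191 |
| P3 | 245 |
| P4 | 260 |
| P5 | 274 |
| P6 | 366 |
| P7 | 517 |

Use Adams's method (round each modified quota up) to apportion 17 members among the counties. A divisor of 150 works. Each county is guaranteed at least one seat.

With modified divisor 150: modified quotas P1 1.200, P2 1.273, P3 1.633, P4 1.733, P5 1.827, P6 2.440, P7 3.447.
Rounding up: P1 2, P2 2, P3 2, P4 2, P5 2, P6 3, P7 4 (total 17).

P1=2, P2=2, P3=2, P4=2, P5=2, P6=3, P7=4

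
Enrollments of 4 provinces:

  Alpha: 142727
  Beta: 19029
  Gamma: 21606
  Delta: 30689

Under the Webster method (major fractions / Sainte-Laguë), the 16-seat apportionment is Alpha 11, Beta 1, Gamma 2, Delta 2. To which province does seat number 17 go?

Priority for the next seat is population ÷ (current seats + 0.5).
Priorities: Alpha 12411.043, Beta 12686.000, Gamma 8642.400, Delta 12275.600.
Highest priority: Beta.

Beta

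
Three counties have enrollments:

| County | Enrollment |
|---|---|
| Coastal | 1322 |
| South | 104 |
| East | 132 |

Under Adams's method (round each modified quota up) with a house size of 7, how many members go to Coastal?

Standard divisor 1558/7 ≈ 222.571; standard quotas: Coastal 5.940, South 0.467, East 0.593.
Rounding up gives 6, 1, 1 = 8 seats, so the divisor must be adjusted.
With modified divisor 300: modified quotas Coastal 4.407, South 0.347, East 0.440.
Rounding up: Coastal 5, South 1, East 1 (total 7).
Coastal receives 5.

5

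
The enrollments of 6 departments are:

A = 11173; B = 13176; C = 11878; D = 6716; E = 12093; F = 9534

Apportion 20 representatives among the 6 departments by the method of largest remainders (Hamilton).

Total 64570; standard divisor 64570/20 ≈ 3228.5.
Standard quotas: A 3.4607, B 4.0812, C 3.6791, D 2.0802, E 3.7457, F 2.9531.
Lower quotas: A 3, B 4, C 3, D 2, E 3, F 2 (sum 17, leaving 3 seats).
Remainders in descending order: F 0.9531, E 0.7457, C 0.6791, A 0.4607, B 0.0812, D 0.0802.
The surplus seats go to F, E, C.

A 3, B 4, C 4, D 2, E 4, F 3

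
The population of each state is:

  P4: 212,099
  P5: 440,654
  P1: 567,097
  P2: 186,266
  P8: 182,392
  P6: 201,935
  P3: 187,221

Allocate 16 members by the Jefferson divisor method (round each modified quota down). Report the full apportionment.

Standard divisor 1977664/16 ≈ 123604; standard quotas: P4 1.716, P5 3.565, P1 4.588, P2 1.507, P8 1.476, P6 1.634, P3 1.515.
Rounding down gives 1, 3, 4, 1, 1, 1, 1 = 12 seats, so the divisor must be adjusted.
With modified divisor 97700: modified quotas P4 2.171, P5 4.510, P1 5.804, P2 1.907, P8 1.867, P6 2.067, P3 1.916.
Rounding down: P4 2, P5 4, P1 5, P2 1, P8 1, P6 2, P3 1 (total 16).

P4=2; P5=4; P1=5; P2=1; P8=1; P6=2; P3=1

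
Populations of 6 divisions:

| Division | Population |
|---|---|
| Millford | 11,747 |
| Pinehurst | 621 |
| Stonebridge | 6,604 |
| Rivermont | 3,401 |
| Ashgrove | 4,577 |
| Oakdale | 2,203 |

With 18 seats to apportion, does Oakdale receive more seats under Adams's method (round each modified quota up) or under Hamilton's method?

Adams: Millford 6, Pinehurst 1, Stonebridge 4, Rivermont 2, Ashgrove 3, Oakdale 2.
Hamilton: Millford 7, Pinehurst 1, Stonebridge 4, Rivermont 2, Ashgrove 3, Oakdale 1.
Oakdale gets 2 under Adams and 1 under Hamilton.

Adams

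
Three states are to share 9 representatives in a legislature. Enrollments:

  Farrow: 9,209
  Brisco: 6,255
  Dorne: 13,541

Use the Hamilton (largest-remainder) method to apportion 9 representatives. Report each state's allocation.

Farrow 3, Brisco 2, Dorne 4

Total 29005; standard divisor 29005/9 ≈ 3222.778.
Standard quotas: Farrow 2.8575, Brisco 1.9409, Dorne 4.2017.
Lower quotas: Farrow 2, Brisco 1, Dorne 4 (sum 7, leaving 2 seats).
Remainders in descending order: Brisco 0.9409, Farrow 0.8575, Dorne 0.2017.
The surplus seats go to Brisco, Farrow.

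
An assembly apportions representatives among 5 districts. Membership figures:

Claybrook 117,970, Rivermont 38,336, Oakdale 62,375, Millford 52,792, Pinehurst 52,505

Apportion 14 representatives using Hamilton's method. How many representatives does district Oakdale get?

3

Standard divisor: 323978 ÷ 14 ≈ 23141.286.
Standard quotas: Claybrook 5.0978, Rivermont 1.6566, Oakdale 2.6954, Millford 2.2813, Pinehurst 2.2689.
Lower quotas: Claybrook 5, Rivermont 1, Oakdale 2, Millford 2, Pinehurst 2 (sum 12, leaving 2 seats).
Remainders in descending order: Oakdale 0.6954, Rivermont 0.6566, Millford 0.2813, Pinehurst 0.2689, Claybrook 0.0978.
The surplus seats go to Oakdale, Rivermont.
Oakdale receives 3.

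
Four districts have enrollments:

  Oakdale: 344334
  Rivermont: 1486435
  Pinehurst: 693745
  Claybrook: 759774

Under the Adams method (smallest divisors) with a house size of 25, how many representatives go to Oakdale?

Standard divisor 3284288/25 ≈ 131371.52; standard quotas: Oakdale 2.621, Rivermont 11.315, Pinehurst 5.281, Claybrook 5.783.
Rounding up gives 3, 12, 6, 6 = 27 seats, so the divisor must be adjusted.
With modified divisor 143700: modified quotas Oakdale 2.396, Rivermont 10.344, Pinehurst 4.828, Claybrook 5.287.
Rounding up: Oakdale 3, Rivermont 11, Pinehurst 5, Claybrook 6 (total 25).
Oakdale receives 3.

3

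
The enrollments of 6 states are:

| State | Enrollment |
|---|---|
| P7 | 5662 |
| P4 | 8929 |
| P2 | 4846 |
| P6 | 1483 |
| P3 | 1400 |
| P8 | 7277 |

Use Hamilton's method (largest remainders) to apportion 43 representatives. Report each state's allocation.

P7=8; P4=13; P2=7; P6=2; P3=2; P8=11

The standard divisor is 29597/43 ≈ 688.302.
Standard quotas: P7 8.2260, P4 12.9725, P2 7.0405, P6 2.1546, P3 2.0340, P8 10.5724.
Lower quotas: P7 8, P4 12, P2 7, P6 2, P3 2, P8 10 (sum 41, leaving 2 seats).
Remainders in descending order: P4 0.9725, P8 0.5724, P7 0.2260, P6 0.1546, P2 0.0405, P3 0.0340.
The surplus seats go to P4, P8.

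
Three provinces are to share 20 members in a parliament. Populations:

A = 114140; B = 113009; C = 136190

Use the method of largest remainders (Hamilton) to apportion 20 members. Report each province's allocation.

Total 363339; standard divisor 363339/20 ≈ 18166.95.
Standard quotas: A 6.2828, B 6.2206, C 7.4966.
Lower quotas: A 6, B 6, C 7 (sum 19, leaving 1 seat).
Remainders in descending order: C 0.4966, A 0.2828, B 0.2206.
The surplus seat goes to C.

A: 6, B: 6, C: 8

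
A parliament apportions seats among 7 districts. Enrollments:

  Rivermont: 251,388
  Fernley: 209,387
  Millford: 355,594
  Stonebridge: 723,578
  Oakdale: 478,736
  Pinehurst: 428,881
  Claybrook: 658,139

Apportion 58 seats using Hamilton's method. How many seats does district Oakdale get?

Standard divisor: 3105703 ÷ 58 ≈ 53546.603.
Standard quotas: Rivermont 4.6948, Fernley 3.9104, Millford 6.6408, Stonebridge 13.5131, Oakdale 8.9405, Pinehurst 8.0095, Claybrook 12.2910.
Lower quotas: Rivermont 4, Fernley 3, Millford 6, Stonebridge 13, Oakdale 8, Pinehurst 8, Claybrook 12 (sum 54, leaving 4 seats).
Remainders in descending order: Oakdale 0.9405, Fernley 0.9104, Rivermont 0.6948, Millford 0.6408, Stonebridge 0.5131, Claybrook 0.2910, Pinehurst 0.0095.
The surplus seats go to Oakdale, Fernley, Rivermont, Millford.
Oakdale receives 9.

9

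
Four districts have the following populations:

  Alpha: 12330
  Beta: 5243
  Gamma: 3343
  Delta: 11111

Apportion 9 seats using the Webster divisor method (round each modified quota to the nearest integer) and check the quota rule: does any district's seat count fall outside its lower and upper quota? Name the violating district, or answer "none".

Standard quotas: Alpha 3.465, Beta 1.473, Gamma 0.939, Delta 3.122.
Webster allocation: Alpha 4, Beta 1, Gamma 1, Delta 3.
Every allocation lies between the lower and upper quota.

none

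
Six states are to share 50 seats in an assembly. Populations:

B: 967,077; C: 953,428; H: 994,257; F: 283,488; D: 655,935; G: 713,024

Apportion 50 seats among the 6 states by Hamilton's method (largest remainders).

The standard divisor is 4567209/50 ≈ 91344.18.
Standard quotas: B 10.5872, C 10.4378, H 10.8847, F 3.1035, D 7.1809, G 7.8059.
Lower quotas: B 10, C 10, H 10, F 3, D 7, G 7 (sum 47, leaving 3 seats).
Remainders in descending order: H 0.8847, G 0.8059, B 0.5872, C 0.4378, D 0.1809, F 0.1035.
Largest remainders: H, G, B receive the extra seats.

B: 11; C: 10; H: 11; F: 3; D: 7; G: 8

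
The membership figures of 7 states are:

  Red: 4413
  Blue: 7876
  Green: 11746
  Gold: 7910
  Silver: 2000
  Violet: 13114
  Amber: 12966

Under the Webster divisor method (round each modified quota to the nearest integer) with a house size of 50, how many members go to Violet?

Standard divisor 60025/50 ≈ 1200.5; standard quotas: Red 3.676, Blue 6.561, Green 9.784, Gold 6.589, Silver 1.666, Violet 10.924, Amber 10.800.
Rounding to the nearest integer gives 4, 7, 10, 7, 2, 11, 11 = 52 seats, so the divisor must be adjusted.
With modified divisor 1230: modified quotas Red 3.588, Blue 6.403, Green 9.550, Gold 6.431, Silver 1.626, Violet 10.662, Amber 10.541.
Rounding to the nearest integer: Red 4, Blue 6, Green 10, Gold 6, Silver 2, Violet 11, Amber 11 (total 50).
Violet receives 11.

11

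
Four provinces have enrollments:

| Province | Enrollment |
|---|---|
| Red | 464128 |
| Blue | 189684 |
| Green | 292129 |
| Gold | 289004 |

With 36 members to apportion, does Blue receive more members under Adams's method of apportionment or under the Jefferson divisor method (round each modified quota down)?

Adams: Red 13, Blue 6, Green 9, Gold 8.
Jefferson: Red 14, Blue 5, Green 9, Gold 8.
Blue gets 6 under Adams and 5 under Jefferson.

Adams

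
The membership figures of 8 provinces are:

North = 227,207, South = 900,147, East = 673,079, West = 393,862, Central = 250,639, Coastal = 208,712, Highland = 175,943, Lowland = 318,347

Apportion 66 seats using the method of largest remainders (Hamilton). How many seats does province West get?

Standard divisor: 3147936 ÷ 66 = 47696.
Standard quotas: North 4.7636, South 18.8726, East 14.1119, West 8.2578, Central 5.2549, Coastal 4.3759, Highland 3.6888, Lowland 6.6745.
Lower quotas: North 4, South 18, East 14, West 8, Central 5, Coastal 4, Highland 3, Lowland 6 (sum 62, leaving 4 seats).
Remainders in descending order: South 0.8726, North 0.7636, Highland 0.6888, Lowland 0.6745, Coastal 0.3759, West 0.2578, Central 0.2549, East 0.1119.
The surplus seats go to South, North, Highland, Lowland.
West receives 8.

8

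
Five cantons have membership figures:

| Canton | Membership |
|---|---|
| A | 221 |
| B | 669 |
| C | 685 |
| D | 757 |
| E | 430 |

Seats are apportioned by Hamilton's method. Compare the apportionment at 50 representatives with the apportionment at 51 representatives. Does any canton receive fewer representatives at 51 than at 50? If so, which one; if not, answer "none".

none

At 50 seats: A 4, B 12, C 12, D 14, E 8.
At 51 seats: A 4, B 12, C 13, D 14, E 8.
No canton's allocation decreased.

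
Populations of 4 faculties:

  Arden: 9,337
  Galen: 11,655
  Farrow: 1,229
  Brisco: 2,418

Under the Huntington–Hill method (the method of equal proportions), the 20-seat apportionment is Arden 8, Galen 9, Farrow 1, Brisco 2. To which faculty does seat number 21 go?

Galen

Priority for the next seat is population ÷ (√(s·(s+1))).
Priorities: Arden 1100.376, Galen 1228.545, Farrow 869.034, Brisco 987.144.
Highest priority: Galen.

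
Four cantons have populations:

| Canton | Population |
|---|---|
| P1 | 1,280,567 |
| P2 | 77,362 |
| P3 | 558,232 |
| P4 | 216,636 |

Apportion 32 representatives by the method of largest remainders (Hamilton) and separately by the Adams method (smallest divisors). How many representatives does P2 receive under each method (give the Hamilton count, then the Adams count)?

1 and 2

Hamilton: P1 19, P2 1, P3 9, P4 3.
Adams: P1 18, P2 2, P3 8, P4 4.
P2 gets 1 under Hamilton and 2 under Adams.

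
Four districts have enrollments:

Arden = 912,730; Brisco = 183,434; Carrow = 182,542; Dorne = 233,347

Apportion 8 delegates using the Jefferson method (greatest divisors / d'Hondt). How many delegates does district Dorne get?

1

Standard divisor 1512053/8 ≈ 189006.625; standard quotas: Arden 4.829, Brisco 0.971, Carrow 0.966, Dorne 1.235.
Rounding down gives 4, 0, 0, 1 = 5 seats, so the divisor must be adjusted.
With modified divisor 167300: modified quotas Arden 5.456, Brisco 1.096, Carrow 1.091, Dorne 1.395.
Rounding down: Arden 5, Brisco 1, Carrow 1, Dorne 1 (total 8).
Dorne receives 1.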